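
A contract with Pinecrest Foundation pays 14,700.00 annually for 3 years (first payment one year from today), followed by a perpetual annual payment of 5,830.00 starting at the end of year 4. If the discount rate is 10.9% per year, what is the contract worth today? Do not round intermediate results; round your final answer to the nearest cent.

PV of 3-year annuity: 14,700.00 × [1 − (1+0.109)^−3] / 0.109 = 35985.17649
Perpetuity value at year 3: 5,830.00 / 0.109 = 53486.23853
PV of perpetuity: 53486.23853 / (1+0.109)^3 = 39214.56649
Total PV = 35985.17649 + 39214.56649 = 75199.74299

75199.74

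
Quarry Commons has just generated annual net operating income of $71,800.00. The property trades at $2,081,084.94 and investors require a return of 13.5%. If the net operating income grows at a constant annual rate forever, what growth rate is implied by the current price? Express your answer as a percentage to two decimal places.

9.71%

P = D₀(1+g)/(r−g) ⇒ P(r−g) = D₀(1+g) ⇒ g(P+D₀) = P·r − D₀
g = (P·r − D₀)/(P + D₀) = ($2,081,084.94×0.135 − $71,800.00) / ($2,081,084.94 + $71,800.00) = 0.097147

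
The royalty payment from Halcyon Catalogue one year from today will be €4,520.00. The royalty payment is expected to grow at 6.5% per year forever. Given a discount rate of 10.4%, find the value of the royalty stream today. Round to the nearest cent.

€115897.44

Growing perpetuity: P = D₁ / (r − g) = €4,520.0000 / (0.104 − 0.065) = €115,897.44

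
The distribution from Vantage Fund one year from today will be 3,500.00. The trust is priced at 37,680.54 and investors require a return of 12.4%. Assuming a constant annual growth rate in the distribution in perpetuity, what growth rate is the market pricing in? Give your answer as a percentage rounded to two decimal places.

3.11%

P = D₁/(r−g) ⇒ g = r − D₁/P = 0.124 − 3,500.00/37,680.54 = 0.031114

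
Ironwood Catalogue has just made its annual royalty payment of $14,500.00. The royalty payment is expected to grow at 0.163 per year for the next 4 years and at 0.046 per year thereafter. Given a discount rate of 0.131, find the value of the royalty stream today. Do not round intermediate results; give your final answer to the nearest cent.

$261723.19

D_1 = 16863.50000
D_2 = 19612.25050
D_3 = 22809.04733
D_4 = 26526.92205
Terminal value at year 4: TV = D_4×(1+g_2)/(r−g_2) = 27747.16046/0.085 = 326437.18189
P_0 = D_1/(1+r)^1 + D_2/(1+r)^2 + D_3/(1+r)^3 + D_4/(1+r)^4 + TV/(1+r)^4
    = 14910.25641 + 15332.12043 + 15765.92048 + 16211.99427 + 199502.89414 = 261723.18572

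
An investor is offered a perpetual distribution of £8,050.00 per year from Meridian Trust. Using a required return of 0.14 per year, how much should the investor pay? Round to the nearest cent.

Level perpetuity: PV = C / r = £8,050.00 / 0.14 = £57,500.00

£57500.00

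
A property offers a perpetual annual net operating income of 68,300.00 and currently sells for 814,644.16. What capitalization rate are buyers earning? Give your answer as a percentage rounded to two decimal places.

8.38%

P = C/r ⇒ r = C/P = 68,300.00/814,644.16 = 0.083840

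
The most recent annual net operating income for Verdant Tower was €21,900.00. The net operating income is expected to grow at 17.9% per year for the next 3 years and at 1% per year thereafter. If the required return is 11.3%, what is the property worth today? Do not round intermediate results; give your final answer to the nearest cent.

D_1 = 25820.10000
D_2 = 30441.89790
D_3 = 35890.99762
Terminal value at year 3: TV = D_3×(1+g_2)/(r−g_2) = 36249.90760/0.103 = 351940.85049
P_0 = D_1/(1+r)^1 + D_2/(1+r)^2 + D_3/(1+r)^3 + TV/(1+r)^3
    = 23198.65229 + 24574.31361 + 26031.55054 + 255260.83538 = 329065.35182

€329065.35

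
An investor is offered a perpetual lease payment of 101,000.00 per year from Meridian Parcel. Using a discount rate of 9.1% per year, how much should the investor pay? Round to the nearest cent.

1109890.11

Level perpetuity: PV = C / r = 101,000.00 / 0.091 = 1,109,890.11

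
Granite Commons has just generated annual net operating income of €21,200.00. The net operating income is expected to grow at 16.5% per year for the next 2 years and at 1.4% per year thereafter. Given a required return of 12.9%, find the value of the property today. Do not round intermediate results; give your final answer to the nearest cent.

D_1 = 24698.00000
D_2 = 28773.17000
Terminal value at year 2: TV = D_2×(1+g_2)/(r−g_2) = 29175.99438/0.115 = 253704.29896
P_0 = D_1/(1+r)^1 + D_2/(1+r)^2 + TV/(1+r)^2
    = 21875.99646 + 22573.54816 + 199039.80725 = 243489.35187

€243489.35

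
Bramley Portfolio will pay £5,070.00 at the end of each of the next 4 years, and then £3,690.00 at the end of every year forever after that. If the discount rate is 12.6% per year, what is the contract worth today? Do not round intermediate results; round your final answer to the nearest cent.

£33424.83

PV of 4-year annuity: £5,070.00 × [1 − (1+0.126)^−4] / 0.126 = 15206.76948
Perpetuity value at year 4: £3,690.00 / 0.126 = 29285.71429
PV of perpetuity: 29285.71429 / (1+0.126)^4 = 18218.06549
Total PV = 15206.76948 + 18218.06549 = 33424.83497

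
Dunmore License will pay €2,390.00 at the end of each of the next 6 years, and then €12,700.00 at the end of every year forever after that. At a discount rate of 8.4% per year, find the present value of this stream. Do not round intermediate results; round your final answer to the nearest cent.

€104101.47

PV of 6-year annuity: €2,390.00 × [1 − (1+0.084)^−6] / 0.084 = 10915.88087
Perpetuity value at year 6: €12,700.00 / 0.084 = 151190.47619
PV of perpetuity: 151190.47619 / (1+0.084)^6 = 93185.58623
Total PV = 10915.88087 + 93185.58623 = 104101.46709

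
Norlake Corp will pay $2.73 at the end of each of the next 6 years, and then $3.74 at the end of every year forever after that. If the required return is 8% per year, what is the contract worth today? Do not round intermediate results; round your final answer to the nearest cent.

$42.08

PV of 6-year annuity: $2.73 × [1 − (1+0.08)^−6] / 0.08 = 12.62046
Perpetuity value at year 6: $3.74 / 0.08 = 46.75000
PV of perpetuity: 46.75000 / (1+0.08)^6 = 29.46043
Total PV = 12.62046 + 29.46043 = 42.08089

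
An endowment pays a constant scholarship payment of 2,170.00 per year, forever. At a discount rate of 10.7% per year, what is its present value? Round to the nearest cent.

20280.37

Level perpetuity: PV = C / r = 2,170.00 / 0.107 = 20,280.37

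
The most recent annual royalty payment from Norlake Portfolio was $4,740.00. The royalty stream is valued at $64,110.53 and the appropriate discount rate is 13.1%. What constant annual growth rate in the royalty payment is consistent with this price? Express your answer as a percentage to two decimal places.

5.31%

P = D₀(1+g)/(r−g) ⇒ P(r−g) = D₀(1+g) ⇒ g(P+D₀) = P·r − D₀
g = (P·r − D₀)/(P + D₀) = ($64,110.53×0.131 − $4,740.00) / ($64,110.53 + $4,740.00) = 0.053137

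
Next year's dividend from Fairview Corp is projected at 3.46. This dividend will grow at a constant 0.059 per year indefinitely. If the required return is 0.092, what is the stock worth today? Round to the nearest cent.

104.85

Growing perpetuity: P = D₁ / (r − g) = 3.4600 / (0.092 − 0.059) = 104.85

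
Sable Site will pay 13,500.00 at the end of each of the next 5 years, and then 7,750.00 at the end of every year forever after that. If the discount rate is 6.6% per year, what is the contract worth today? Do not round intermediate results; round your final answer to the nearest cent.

PV of 5-year annuity: 13,500.00 × [1 − (1+0.066)^−5] / 0.066 = 55950.58689
Perpetuity value at year 5: 7,750.00 / 0.066 = 117424.24242
PV of perpetuity: 117424.24242 / (1+0.066)^5 = 85304.46106
Total PV = 55950.58689 + 85304.46106 = 141255.04795

141255.05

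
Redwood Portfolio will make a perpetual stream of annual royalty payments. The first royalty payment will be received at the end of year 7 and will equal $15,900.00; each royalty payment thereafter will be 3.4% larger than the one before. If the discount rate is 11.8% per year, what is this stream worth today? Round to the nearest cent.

$96931.97

Value at end of year 6: C₁ / (r − g) = $15,900.00 / (0.118 − 0.034) = $189,285.7143
Discount to today: PV = $189,285.7143 / (1 + 0.118)^6 = $189,285.7143 / 1.952769 = $96,931.97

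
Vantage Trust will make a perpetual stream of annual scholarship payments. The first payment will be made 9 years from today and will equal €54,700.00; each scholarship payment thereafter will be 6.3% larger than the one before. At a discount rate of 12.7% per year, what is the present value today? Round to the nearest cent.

Value at end of year 8: C₁ / (r − g) = €54,700.00 / (0.127 − 0.063) = €854,687.5000
Discount to today: PV = €854,687.5000 / (1 + 0.127)^8 = €854,687.5000 / 2.602504 = €328,409.74

€328409.74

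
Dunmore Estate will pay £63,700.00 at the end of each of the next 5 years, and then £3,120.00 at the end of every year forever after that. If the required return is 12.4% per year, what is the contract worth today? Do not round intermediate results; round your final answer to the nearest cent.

£241391.88

PV of 5-year annuity: £63,700.00 × [1 − (1+0.124)^−5] / 0.124 = 227366.92778
Perpetuity value at year 5: £3,120.00 / 0.124 = 25161.29032
PV of perpetuity: 25161.29032 / (1+0.124)^5 = 14024.95100
Total PV = 227366.92778 + 14024.95100 = 241391.87878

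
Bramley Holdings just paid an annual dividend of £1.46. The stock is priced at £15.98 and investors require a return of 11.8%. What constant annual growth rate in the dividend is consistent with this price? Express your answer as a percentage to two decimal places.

P = D₀(1+g)/(r−g) ⇒ P(r−g) = D₀(1+g) ⇒ g(P+D₀) = P·r − D₀
g = (P·r − D₀)/(P + D₀) = (£15.98×0.118 − £1.46) / (£15.98 + £1.46) = 0.024406

2.44%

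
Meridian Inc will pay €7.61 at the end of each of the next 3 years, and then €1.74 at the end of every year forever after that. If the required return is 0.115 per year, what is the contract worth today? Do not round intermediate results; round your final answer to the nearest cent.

€29.35

PV of 3-year annuity: €7.61 × [1 − (1+0.115)^−3] / 0.115 = 18.43613
Perpetuity value at year 3: €1.74 / 0.115 = 15.13043
PV of perpetuity: 15.13043 / (1+0.115)^3 = 10.91508
Total PV = 18.43613 + 10.91508 = 29.35121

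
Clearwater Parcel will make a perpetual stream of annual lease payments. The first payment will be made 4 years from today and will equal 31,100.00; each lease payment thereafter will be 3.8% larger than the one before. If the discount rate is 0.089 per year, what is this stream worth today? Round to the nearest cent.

472178.90

Value at end of year 3: C₁ / (r − g) = 31,100.00 / (0.089 − 0.038) = 609,803.9216
Discount to today: PV = 609,803.9216 / (1 + 0.089)^3 = 609,803.9216 / 1.291468 = 472,178.90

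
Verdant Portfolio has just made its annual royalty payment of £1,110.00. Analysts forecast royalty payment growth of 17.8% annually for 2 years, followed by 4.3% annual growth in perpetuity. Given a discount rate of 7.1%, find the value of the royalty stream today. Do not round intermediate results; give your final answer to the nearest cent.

D_1 = 1307.58000
D_2 = 1540.32924
Terminal value at year 2: TV = D_2×(1+g_2)/(r−g_2) = 1606.56340/0.028 = 57377.26419
P_0 = D_1/(1+r)^1 + D_2/(1+r)^2 + TV/(1+r)^2
    = 1220.89636 + 1342.87200 + 50021.98194 = 52585.75030

£52585.75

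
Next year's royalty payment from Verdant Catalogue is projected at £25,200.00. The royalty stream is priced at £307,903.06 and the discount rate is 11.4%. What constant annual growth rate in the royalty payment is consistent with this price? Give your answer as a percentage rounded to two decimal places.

3.22%

P = D₁/(r−g) ⇒ g = r − D₁/P = 0.114 − £25,200.00/£307,903.06 = 0.032156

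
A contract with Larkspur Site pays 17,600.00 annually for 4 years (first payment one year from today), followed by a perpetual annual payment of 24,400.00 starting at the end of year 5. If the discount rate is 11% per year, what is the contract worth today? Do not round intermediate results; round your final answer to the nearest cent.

200721.55

PV of 4-year annuity: 17,600.00 × [1 − (1+0.11)^−4] / 0.11 = 54603.04414
Perpetuity value at year 4: 24,400.00 / 0.11 = 221818.18182
PV of perpetuity: 221818.18182 / (1+0.11)^4 = 146118.50699
Total PV = 54603.04414 + 146118.50699 = 200721.55113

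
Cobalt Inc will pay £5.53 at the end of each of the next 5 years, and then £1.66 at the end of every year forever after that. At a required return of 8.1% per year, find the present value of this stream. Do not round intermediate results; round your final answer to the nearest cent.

£35.90

PV of 5-year annuity: £5.53 × [1 − (1+0.081)^−5] / 0.081 = 22.02161
Perpetuity value at year 5: £1.66 / 0.081 = 20.49383
PV of perpetuity: 20.49383 / (1+0.081)^5 = 13.88336
Total PV = 22.02161 + 13.88336 = 35.90498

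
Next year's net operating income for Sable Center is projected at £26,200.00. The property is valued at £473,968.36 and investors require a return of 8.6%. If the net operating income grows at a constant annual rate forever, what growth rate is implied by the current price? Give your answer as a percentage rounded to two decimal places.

3.07%

P = D₁/(r−g) ⇒ g = r − D₁/P = 0.086 − £26,200.00/£473,968.36 = 0.030722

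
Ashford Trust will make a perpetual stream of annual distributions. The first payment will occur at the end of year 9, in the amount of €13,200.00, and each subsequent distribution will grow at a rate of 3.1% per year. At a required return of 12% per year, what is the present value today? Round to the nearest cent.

€59901.78

Value at end of year 8: C₁ / (r − g) = €13,200.00 / (0.12 − 0.031) = €148,314.6067
Discount to today: PV = €148,314.6067 / (1 + 0.12)^8 = €148,314.6067 / 2.475963 = €59,901.78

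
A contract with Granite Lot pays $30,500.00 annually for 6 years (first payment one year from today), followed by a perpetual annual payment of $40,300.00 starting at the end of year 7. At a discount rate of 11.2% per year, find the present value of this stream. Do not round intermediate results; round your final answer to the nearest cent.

$318599.93

PV of 6-year annuity: $30,500.00 × [1 − (1+0.112)^−6] / 0.112 = 128291.38463
Perpetuity value at year 6: $40,300.00 / 0.112 = 359821.42857
PV of perpetuity: 359821.42857 / (1+0.112)^6 = 190308.54987
Total PV = 128291.38463 + 190308.54987 = 318599.93450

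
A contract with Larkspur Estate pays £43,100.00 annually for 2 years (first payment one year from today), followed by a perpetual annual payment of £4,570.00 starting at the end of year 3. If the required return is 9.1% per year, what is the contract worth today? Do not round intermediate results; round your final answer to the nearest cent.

PV of 2-year annuity: £43,100.00 × [1 − (1+0.091)^−2] / 0.091 = 75714.97823
Perpetuity value at year 2: £4,570.00 / 0.091 = 50219.78022
PV of perpetuity: 50219.78022 / (1+0.091)^2 = 42191.53311
Total PV = 75714.97823 + 42191.53311 = 117906.51134

£117906.51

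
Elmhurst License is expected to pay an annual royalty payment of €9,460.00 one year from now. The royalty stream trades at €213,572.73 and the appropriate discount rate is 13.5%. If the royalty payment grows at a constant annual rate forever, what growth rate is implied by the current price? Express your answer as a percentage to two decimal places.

P = D₁/(r−g) ⇒ g = r − D₁/P = 0.135 − €9,460.00/€213,572.73 = 0.090706

9.07%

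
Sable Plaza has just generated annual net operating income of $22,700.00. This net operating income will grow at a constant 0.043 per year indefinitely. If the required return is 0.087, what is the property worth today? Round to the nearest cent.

$538093.18

D₁ = D₀ × (1 + g) = $22,700.00 × 1.043 = $23,676.1000
Growing perpetuity: P = D₁ / (r − g) = $23,676.1000 / (0.087 − 0.043) = $538,093.18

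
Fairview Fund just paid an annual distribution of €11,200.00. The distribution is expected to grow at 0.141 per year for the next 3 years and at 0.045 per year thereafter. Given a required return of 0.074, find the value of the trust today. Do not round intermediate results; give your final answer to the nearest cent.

D_1 = 12779.20000
D_2 = 14581.06720
D_3 = 16636.99768
Terminal value at year 3: TV = D_3×(1+g_2)/(r−g_2) = 17385.66257/0.029 = 599505.60588
P_0 = D_1/(1+r)^1 + D_2/(1+r)^2 + D_3/(1+r)^3 + TV/(1+r)^3
    = 11898.69646 + 12640.98013 + 13429.57014 + 483927.61372 = 521896.86045

€521896.86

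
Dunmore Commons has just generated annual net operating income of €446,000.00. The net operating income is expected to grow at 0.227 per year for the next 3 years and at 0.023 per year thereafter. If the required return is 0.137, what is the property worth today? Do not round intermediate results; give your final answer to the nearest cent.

D_1 = 547242.00000
D_2 = 671465.93400
D_3 = 823888.70102
Terminal value at year 3: TV = D_3×(1+g_2)/(r−g_2) = 842838.14114/0.114 = 7393317.02756
P_0 = D_1/(1+r)^1 + D_2/(1+r)^2 + D_3/(1+r)^3 + TV/(1+r)^3
    = 481303.43008 + 519401.32692 + 560514.88842 + 5029883.60395 = 6591103.24937

€6591103.25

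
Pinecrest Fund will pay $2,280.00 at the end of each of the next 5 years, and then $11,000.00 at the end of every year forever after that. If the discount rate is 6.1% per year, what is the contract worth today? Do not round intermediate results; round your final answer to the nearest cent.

$143695.77

PV of 5-year annuity: $2,280.00 × [1 − (1+0.061)^−5] / 0.061 = 9578.11838
Perpetuity value at year 5: $11,000.00 / 0.061 = 180327.86885
PV of perpetuity: 180327.86885 / (1+0.061)^5 = 134117.64861
Total PV = 9578.11838 + 134117.64861 = 143695.76699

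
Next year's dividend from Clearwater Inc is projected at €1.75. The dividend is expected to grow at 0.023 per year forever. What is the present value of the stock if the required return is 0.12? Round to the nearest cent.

€18.04

Growing perpetuity: P = D₁ / (r − g) = €1.7500 / (0.12 − 0.023) = €18.04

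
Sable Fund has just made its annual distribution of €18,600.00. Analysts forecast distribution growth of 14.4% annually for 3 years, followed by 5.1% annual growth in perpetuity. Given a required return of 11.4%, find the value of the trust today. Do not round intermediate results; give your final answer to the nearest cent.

€394904.84

D_1 = 21278.40000
D_2 = 24342.48960
D_3 = 27847.80810
Terminal value at year 3: TV = D_3×(1+g_2)/(r−g_2) = 29268.04632/0.063 = 464572.16374
P_0 = D_1/(1+r)^1 + D_2/(1+r)^2 + D_3/(1+r)^3 + TV/(1+r)^3
    = 19100.89767 + 19615.28450 + 20143.52376 + 336045.13442 = 394904.84034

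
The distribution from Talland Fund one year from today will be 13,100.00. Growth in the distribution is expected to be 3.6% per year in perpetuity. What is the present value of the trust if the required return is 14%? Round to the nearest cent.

125961.54

Growing perpetuity: P = D₁ / (r − g) = 13,100.0000 / (0.14 − 0.036) = 125,961.54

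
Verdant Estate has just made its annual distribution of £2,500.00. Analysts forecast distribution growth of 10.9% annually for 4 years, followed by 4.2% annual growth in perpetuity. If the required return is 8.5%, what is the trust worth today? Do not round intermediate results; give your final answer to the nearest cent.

£76687.44

D_1 = 2772.50000
D_2 = 3074.70250
D_3 = 3409.84507
D_4 = 3781.51819
Terminal value at year 4: TV = D_4×(1+g_2)/(r−g_2) = 3940.34195/0.043 = 91635.85928
P_0 = D_1/(1+r)^1 + D_2/(1+r)^2 + D_3/(1+r)^3 + D_4/(1+r)^4 + TV/(1+r)^4
    = 2555.29954 + 2611.82229 + 2669.59532 + 2728.64628 + 66122.07958 = 76687.44301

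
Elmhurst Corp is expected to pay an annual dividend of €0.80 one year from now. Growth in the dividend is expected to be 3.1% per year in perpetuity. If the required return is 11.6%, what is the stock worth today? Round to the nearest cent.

Growing perpetuity: P = D₁ / (r − g) = €0.8000 / (0.116 − 0.031) = €9.41

€9.41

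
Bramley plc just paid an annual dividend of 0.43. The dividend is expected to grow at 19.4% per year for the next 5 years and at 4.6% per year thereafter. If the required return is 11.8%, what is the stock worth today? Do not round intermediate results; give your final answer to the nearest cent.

11.31

D_1 = 0.51342
D_2 = 0.61302
D_3 = 0.73195
D_4 = 0.87395
D_5 = 1.04349
Terminal value at year 5: TV = D_5×(1+g_2)/(r−g_2) = 1.09150/0.072 = 15.15965
P_0 = D_1/(1+r)^1 + D_2/(1+r)^2 + D_3/(1+r)^3 + D_4/(1+r)^4 + D_5/(1+r)^5 + TV/(1+r)^5
    = 0.45923 + 0.49045 + 0.52379 + 0.55939 + 0.59742 + 8.67921 = 11.30950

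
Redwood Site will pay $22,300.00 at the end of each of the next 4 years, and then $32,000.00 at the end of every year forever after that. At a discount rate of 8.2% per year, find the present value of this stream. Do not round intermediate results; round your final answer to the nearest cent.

PV of 4-year annuity: $22,300.00 × [1 − (1+0.082)^−4] / 0.082 = 73532.80840
Perpetuity value at year 4: $32,000.00 / 0.082 = 390243.90244
PV of perpetuity: 390243.90244 / (1+0.082)^4 = 284725.97110
Total PV = 73532.80840 + 284725.97110 = 358258.77950

$358258.78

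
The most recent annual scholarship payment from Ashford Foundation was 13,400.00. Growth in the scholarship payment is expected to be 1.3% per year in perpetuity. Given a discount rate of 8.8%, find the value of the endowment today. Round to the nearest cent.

D₁ = D₀ × (1 + g) = 13,400.00 × 1.013 = 13,574.2000
Growing perpetuity: P = D₁ / (r − g) = 13,574.2000 / (0.088 − 0.013) = 180,989.33

180989.33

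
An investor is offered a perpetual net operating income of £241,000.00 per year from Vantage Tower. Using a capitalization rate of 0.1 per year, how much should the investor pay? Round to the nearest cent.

£2410000.00

Level perpetuity: PV = C / r = £241,000.00 / 0.1 = £2,410,000.00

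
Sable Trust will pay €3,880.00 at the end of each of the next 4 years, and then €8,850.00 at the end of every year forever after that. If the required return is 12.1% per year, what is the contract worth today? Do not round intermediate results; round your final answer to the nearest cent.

€58076.61

PV of 4-year annuity: €3,880.00 × [1 − (1+0.121)^−4] / 0.121 = 11760.13800
Perpetuity value at year 4: €8,850.00 / 0.121 = 73140.49587
PV of perpetuity: 73140.49587 / (1+0.121)^4 = 46316.46975
Total PV = 11760.13800 + 46316.46975 = 58076.60776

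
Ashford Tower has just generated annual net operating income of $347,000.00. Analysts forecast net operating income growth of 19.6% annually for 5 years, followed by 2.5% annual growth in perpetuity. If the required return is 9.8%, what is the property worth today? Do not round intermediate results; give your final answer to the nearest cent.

$9729612.83

D_1 = 415012.00000
D_2 = 496354.35200
D_3 = 593639.80499
D_4 = 709993.20677
D_5 = 849151.87530
Terminal value at year 5: TV = D_5×(1+g_2)/(r−g_2) = 870380.67218/0.073 = 11923022.90657
P_0 = D_1/(1+r)^1 + D_2/(1+r)^2 + D_3/(1+r)^3 + D_4/(1+r)^4 + D_5/(1+r)^5 + TV/(1+r)^5
    = 377970.85610 + 411705.95983 + 448452.02911 + 488477.80220 + 532076.00312 + 7470930.18085 = 9729612.83122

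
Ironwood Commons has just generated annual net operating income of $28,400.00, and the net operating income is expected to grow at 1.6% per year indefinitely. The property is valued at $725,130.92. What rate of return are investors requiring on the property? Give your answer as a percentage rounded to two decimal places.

D₁ = $28,400.00 × 1.016 = $28,854.4000
P = D₁/(r − g) ⇒ r = D₁/P + g = $28,854.4000/$725,130.92 + 0.016 = 0.039792 + 0.016 = 0.055792

5.58%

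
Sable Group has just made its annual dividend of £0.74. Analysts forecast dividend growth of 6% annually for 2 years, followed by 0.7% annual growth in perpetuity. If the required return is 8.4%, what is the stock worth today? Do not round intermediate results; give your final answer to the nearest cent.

D_1 = 0.78440
D_2 = 0.83146
Terminal value at year 2: TV = D_2×(1+g_2)/(r−g_2) = 0.83728/0.077 = 10.87382
P_0 = D_1/(1+r)^1 + D_2/(1+r)^2 + TV/(1+r)^2
    = 0.72362 + 0.70760 + 9.25388 = 10.68509

£10.69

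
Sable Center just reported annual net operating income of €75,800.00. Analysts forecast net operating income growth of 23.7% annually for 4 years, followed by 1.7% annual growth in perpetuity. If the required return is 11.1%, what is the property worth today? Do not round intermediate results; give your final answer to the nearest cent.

D_1 = 93764.60000
D_2 = 115986.81020
D_3 = 143475.68422
D_4 = 177479.42138
Terminal value at year 4: TV = D_4×(1+g_2)/(r−g_2) = 180496.57154/0.094 = 1920176.29298
P_0 = D_1/(1+r)^1 + D_2/(1+r)^2 + D_3/(1+r)^3 + D_4/(1+r)^4 + TV/(1+r)^4
    = 84396.57966 + 93968.10894 + 104625.15820 + 116490.83771 + 1260331.72290 = 1659812.40742

€1659812.41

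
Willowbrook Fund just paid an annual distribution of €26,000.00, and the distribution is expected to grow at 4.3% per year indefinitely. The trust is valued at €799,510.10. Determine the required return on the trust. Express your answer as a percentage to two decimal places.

D₁ = €26,000.00 × 1.043 = €27,118.0000
P = D₁/(r − g) ⇒ r = D₁/P + g = €27,118.0000/€799,510.10 + 0.043 = 0.033918 + 0.043 = 0.076918

7.69%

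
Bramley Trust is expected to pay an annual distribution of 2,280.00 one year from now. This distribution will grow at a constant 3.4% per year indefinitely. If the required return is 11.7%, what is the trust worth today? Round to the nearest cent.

27469.88

Growing perpetuity: P = D₁ / (r − g) = 2,280.0000 / (0.117 − 0.034) = 27,469.88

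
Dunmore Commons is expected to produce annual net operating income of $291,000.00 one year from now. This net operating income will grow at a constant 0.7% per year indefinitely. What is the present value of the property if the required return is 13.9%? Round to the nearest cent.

Growing perpetuity: P = D₁ / (r − g) = $291,000.0000 / (0.139 − 0.007) = $2,204,545.45

$2204545.45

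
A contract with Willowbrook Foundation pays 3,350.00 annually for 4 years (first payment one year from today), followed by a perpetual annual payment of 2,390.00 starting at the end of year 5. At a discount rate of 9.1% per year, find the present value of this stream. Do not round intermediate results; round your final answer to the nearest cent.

29367.05

PV of 4-year annuity: 3,350.00 × [1 − (1+0.091)^−4] / 0.091 = 10829.28225
Perpetuity value at year 4: 2,390.00 / 0.091 = 26263.73626
PV of perpetuity: 26263.73626 / (1+0.091)^4 = 18537.77072
Total PV = 10829.28225 + 18537.77072 = 29367.05297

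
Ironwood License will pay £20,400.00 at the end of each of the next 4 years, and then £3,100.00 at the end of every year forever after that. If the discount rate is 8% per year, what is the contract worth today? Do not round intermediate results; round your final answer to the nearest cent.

PV of 4-year annuity: £20,400.00 × [1 − (1+0.08)^−4] / 0.08 = 67567.38754
Perpetuity value at year 4: £3,100.00 / 0.08 = 38750.00000
PV of perpetuity: 38750.00000 / (1+0.08)^4 = 28482.40680
Total PV = 67567.38754 + 28482.40680 = 96049.79433

£96049.79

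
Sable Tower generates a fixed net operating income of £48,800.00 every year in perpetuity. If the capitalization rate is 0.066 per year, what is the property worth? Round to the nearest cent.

Level perpetuity: PV = C / r = £48,800.00 / 0.066 = £739,393.94

£739393.94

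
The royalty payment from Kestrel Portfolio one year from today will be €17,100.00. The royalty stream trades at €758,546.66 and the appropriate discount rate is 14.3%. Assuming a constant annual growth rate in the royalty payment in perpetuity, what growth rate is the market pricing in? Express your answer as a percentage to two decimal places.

12.05%

P = D₁/(r−g) ⇒ g = r − D₁/P = 0.143 − €17,100.00/€758,546.66 = 0.120457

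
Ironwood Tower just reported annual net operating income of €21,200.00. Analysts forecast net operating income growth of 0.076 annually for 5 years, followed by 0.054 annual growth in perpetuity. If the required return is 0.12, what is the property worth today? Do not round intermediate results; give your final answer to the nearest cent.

€371221.66

D_1 = 22811.20000
D_2 = 24544.85120
D_3 = 26410.25989
D_4 = 28417.43964
D_5 = 30577.16506
Terminal value at year 5: TV = D_5×(1+g_2)/(r−g_2) = 32228.33197/0.066 = 488308.06013
P_0 = D_1/(1+r)^1 + D_2/(1+r)^2 + D_3/(1+r)^3 + D_4/(1+r)^4 + D_5/(1+r)^5 + TV/(1+r)^5
    = 20367.14286 + 19567.00510 + 18798.30133 + 18059.79664 + 17350.30462 + 277079.10718 = 371221.65773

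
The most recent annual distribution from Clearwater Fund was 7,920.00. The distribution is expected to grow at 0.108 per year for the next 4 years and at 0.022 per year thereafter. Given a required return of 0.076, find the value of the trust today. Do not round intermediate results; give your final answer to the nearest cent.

D_1 = 8775.36000
D_2 = 9723.09888
D_3 = 10773.19356
D_4 = 11936.69846
Terminal value at year 4: TV = D_4×(1+g_2)/(r−g_2) = 12199.30583/0.054 = 225913.07092
P_0 = D_1/(1+r)^1 + D_2/(1+r)^2 + D_3/(1+r)^3 + D_4/(1+r)^4 + TV/(1+r)^4
    = 8155.53903 + 8398.08295 + 8647.84006 + 8905.02489 + 168535.84150 = 202642.32843

202642.33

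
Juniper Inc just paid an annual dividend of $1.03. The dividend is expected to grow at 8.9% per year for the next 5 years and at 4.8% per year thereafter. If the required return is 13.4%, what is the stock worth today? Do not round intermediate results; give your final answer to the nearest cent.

$14.82

D_1 = 1.12167
D_2 = 1.22150
D_3 = 1.33021
D_4 = 1.44860
D_5 = 1.57753
Terminal value at year 5: TV = D_5×(1+g_2)/(r−g_2) = 1.65325/0.086 = 19.22381
P_0 = D_1/(1+r)^1 + D_2/(1+r)^2 + D_3/(1+r)^3 + D_4/(1+r)^4 + D_5/(1+r)^5 + TV/(1+r)^5
    = 0.98913 + 0.94988 + 0.91218 + 0.87598 + 0.84122 + 10.25119 = 14.81958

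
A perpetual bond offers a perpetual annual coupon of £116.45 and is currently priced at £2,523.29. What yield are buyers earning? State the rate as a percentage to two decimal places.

4.62%

P = C/r ⇒ r = C/P = £116.45/£2,523.29 = 0.046150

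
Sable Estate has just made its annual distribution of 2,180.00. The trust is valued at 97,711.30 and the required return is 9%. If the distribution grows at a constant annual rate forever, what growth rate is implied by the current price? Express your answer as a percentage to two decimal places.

6.62%

P = D₀(1+g)/(r−g) ⇒ P(r−g) = D₀(1+g) ⇒ g(P+D₀) = P·r − D₀
g = (P·r − D₀)/(P + D₀) = (97,711.30×0.09 − 2,180.00) / (97,711.30 + 2,180.00) = 0.066212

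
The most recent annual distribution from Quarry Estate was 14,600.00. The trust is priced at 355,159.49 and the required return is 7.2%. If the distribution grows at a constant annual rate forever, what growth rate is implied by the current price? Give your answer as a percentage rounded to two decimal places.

P = D₀(1+g)/(r−g) ⇒ P(r−g) = D₀(1+g) ⇒ g(P+D₀) = P·r − D₀
g = (P·r − D₀)/(P + D₀) = (355,159.49×0.072 − 14,600.00) / (355,159.49 + 14,600.00) = 0.029672

2.97%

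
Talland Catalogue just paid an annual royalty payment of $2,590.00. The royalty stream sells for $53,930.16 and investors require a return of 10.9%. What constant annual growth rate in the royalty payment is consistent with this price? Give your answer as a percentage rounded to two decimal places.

5.82%

P = D₀(1+g)/(r−g) ⇒ P(r−g) = D₀(1+g) ⇒ g(P+D₀) = P·r − D₀
g = (P·r − D₀)/(P + D₀) = ($53,930.16×0.109 − $2,590.00) / ($53,930.16 + $2,590.00) = 0.058181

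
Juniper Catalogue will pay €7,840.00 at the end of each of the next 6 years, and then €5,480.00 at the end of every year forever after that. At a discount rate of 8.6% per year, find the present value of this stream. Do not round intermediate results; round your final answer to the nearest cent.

€74435.15

PV of 6-year annuity: €7,840.00 × [1 − (1+0.086)^−6] / 0.086 = 35593.01294
Perpetuity value at year 6: €5,480.00 / 0.086 = 63720.93023
PV of perpetuity: 63720.93023 / (1+0.086)^6 = 38842.14058
Total PV = 35593.01294 + 38842.14058 = 74435.15351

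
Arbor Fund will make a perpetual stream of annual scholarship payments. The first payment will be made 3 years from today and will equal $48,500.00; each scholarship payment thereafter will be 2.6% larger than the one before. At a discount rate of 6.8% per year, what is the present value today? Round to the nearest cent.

Value at end of year 2: C₁ / (r − g) = $48,500.00 / (0.068 − 0.026) = $1,154,761.9048
Discount to today: PV = $1,154,761.9048 / (1 + 0.068)^2 = $1,154,761.9048 / 1.140624 = $1,012,394.89

$1012394.89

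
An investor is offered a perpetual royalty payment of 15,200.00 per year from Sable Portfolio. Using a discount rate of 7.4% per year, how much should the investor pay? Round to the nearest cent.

Level perpetuity: PV = C / r = 15,200.00 / 0.074 = 205,405.41

205405.41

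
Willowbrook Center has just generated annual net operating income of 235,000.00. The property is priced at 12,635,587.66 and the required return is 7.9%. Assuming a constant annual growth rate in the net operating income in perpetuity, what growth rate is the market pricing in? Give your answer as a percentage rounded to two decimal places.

P = D₀(1+g)/(r−g) ⇒ P(r−g) = D₀(1+g) ⇒ g(P+D₀) = P·r − D₀
g = (P·r − D₀)/(P + D₀) = (12,635,587.66×0.079 − 235,000.00) / (12,635,587.66 + 235,000.00) = 0.059299

5.93%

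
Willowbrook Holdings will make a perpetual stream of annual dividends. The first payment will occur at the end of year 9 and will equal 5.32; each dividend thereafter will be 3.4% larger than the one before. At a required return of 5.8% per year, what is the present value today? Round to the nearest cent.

Value at end of year 8: C₁ / (r − g) = 5.32 / (0.058 − 0.034) = 221.6667
Discount to today: PV = 221.6667 / (1 + 0.058)^8 = 221.6667 / 1.569948 = 141.19

141.19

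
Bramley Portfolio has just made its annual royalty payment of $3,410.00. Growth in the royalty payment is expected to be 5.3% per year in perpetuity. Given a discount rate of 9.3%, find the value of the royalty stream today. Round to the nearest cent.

D₁ = D₀ × (1 + g) = $3,410.00 × 1.053 = $3,590.7300
Growing perpetuity: P = D₁ / (r − g) = $3,590.7300 / (0.093 − 0.053) = $89,768.25

$89768.25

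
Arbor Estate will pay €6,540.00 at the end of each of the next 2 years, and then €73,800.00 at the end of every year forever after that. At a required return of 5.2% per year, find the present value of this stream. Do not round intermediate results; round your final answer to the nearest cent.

€1294520.35

PV of 2-year annuity: €6,540.00 × [1 − (1+0.052)^−2] / 0.052 = 12126.16924
Perpetuity value at year 2: €73,800.00 / 0.052 = 1419230.76923
PV of perpetuity: 1419230.76923 / (1+0.052)^2 = 1282394.18059
Total PV = 12126.16924 + 1282394.18059 = 1294520.34982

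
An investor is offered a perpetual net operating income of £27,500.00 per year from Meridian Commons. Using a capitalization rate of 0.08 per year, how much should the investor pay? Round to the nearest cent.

Level perpetuity: PV = C / r = £27,500.00 / 0.08 = £343,750.00

£343750.00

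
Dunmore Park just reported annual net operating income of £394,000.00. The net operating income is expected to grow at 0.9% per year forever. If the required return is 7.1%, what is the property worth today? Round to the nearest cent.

D₁ = D₀ × (1 + g) = £394,000.00 × 1.009 = £397,546.0000
Growing perpetuity: P = D₁ / (r − g) = £397,546.0000 / (0.071 − 0.009) = £6,412,032.26

£6412032.26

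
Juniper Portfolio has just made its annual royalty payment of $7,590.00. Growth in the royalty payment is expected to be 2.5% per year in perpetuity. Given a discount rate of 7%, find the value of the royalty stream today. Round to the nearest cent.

D₁ = D₀ × (1 + g) = $7,590.00 × 1.025 = $7,779.7500
Growing perpetuity: P = D₁ / (r − g) = $7,779.7500 / (0.07 − 0.025) = $172,883.33

$172883.33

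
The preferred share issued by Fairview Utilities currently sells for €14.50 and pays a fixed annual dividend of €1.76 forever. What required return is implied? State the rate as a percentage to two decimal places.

12.14%

P = C/r ⇒ r = C/P = €1.76/€14.50 = 0.121379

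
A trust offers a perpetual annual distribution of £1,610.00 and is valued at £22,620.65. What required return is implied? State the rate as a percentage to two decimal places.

7.12%

P = C/r ⇒ r = C/P = £1,610.00/£22,620.65 = 0.071174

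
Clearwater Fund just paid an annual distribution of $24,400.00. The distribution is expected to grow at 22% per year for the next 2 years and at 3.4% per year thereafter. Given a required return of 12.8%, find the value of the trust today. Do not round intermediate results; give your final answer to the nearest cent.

D_1 = 29768.00000
D_2 = 36316.96000
Terminal value at year 2: TV = D_2×(1+g_2)/(r−g_2) = 37551.73664/0.094 = 399486.56000
P_0 = D_1/(1+r)^1 + D_2/(1+r)^2 + TV/(1+r)^2
    = 26390.07092 + 28542.45259 + 313966.97852 = 368899.50204

$368899.50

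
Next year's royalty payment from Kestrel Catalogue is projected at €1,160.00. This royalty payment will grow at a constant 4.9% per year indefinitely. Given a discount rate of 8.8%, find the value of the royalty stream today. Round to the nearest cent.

Growing perpetuity: P = D₁ / (r − g) = €1,160.0000 / (0.088 − 0.049) = €29,743.59

€29743.59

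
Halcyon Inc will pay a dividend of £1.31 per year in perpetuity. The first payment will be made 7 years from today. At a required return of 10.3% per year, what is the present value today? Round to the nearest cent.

Value at end of year 6: C / r = £1.31 / 0.103 = £12.7184
Discount to today: PV = £12.7184 / (1 + 0.103)^6 = £12.7184 / 1.800749 = £7.06

£7.06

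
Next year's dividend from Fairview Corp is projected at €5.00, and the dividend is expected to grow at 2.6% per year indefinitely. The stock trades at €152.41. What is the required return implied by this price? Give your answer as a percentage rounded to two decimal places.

P = D₁/(r − g) ⇒ r = D₁/P + g = €5.0000/€152.41 + 0.026 = 0.032806 + 0.026 = 0.058806

5.88%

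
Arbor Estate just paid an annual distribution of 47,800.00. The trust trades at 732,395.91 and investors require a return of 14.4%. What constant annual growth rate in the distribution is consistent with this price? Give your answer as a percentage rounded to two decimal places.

7.39%

P = D₀(1+g)/(r−g) ⇒ P(r−g) = D₀(1+g) ⇒ g(P+D₀) = P·r − D₀
g = (P·r − D₀)/(P + D₀) = (732,395.91×0.144 − 47,800.00) / (732,395.91 + 47,800.00) = 0.073911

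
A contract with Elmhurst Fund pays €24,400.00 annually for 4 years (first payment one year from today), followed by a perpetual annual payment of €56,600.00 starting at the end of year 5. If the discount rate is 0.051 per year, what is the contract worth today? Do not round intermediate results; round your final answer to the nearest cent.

€995889.05

PV of 4-year annuity: €24,400.00 × [1 − (1+0.051)^−4] / 0.051 = 86320.58899
Perpetuity value at year 4: €56,600.00 / 0.051 = 1109803.92157
PV of perpetuity: 1109803.92157 / (1+0.051)^4 = 909568.45694
Total PV = 86320.58899 + 909568.45694 = 995889.04593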